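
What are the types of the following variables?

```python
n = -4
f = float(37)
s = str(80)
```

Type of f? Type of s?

f is float; s is str

float, str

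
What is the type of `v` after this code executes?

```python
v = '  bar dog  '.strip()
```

str.strip() returns str

str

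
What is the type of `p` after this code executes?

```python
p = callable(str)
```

callable() returns bool

bool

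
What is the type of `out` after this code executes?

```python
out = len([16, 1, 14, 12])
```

len() always returns int

int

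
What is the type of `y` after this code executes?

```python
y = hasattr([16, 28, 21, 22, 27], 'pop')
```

hasattr() returns bool

bool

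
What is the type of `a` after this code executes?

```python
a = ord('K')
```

ord() returns int (Unicode code point)

int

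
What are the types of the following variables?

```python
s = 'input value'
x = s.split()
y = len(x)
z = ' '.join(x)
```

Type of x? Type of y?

str.split() returns list; len() returns int

list, int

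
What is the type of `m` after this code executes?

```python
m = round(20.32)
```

round() with no ndigits arg returns int

int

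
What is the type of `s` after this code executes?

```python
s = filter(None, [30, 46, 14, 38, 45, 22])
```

filter() returns a filter iterator object

filter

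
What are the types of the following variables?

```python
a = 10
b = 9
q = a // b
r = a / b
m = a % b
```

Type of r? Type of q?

int / int returns float; int // int returns int

float, int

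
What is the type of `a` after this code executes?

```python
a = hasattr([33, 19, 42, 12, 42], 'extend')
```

hasattr() returns bool

bool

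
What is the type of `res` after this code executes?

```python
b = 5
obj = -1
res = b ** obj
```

int ** negative int returns float

float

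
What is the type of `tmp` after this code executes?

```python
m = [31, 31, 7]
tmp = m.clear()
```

list.clear() returns None

NoneType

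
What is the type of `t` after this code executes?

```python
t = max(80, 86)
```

max() of ints returns int

int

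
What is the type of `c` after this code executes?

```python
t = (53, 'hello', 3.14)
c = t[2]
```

Index 2 of tuple is 3.14 which is float

float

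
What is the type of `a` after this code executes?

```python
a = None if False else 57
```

Ternary: condition is False, else branch (57) taken → int

int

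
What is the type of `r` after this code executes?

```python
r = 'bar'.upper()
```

str.upper() returns str

str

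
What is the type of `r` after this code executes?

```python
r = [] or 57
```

'or' returns first truthy value (57, which is int)

int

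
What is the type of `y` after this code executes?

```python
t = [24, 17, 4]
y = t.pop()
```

list.pop() returns the popped element (int here)

int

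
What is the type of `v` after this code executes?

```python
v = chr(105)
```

chr() returns str (single character)

str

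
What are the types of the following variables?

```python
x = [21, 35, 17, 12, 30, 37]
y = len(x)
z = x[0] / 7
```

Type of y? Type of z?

len() returns int; int / int returns float

int, float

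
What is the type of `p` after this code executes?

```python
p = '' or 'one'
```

'or' returns first truthy value ('one', which is str)

str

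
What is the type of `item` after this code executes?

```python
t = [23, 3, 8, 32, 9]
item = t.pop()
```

list.pop() returns the popped element (int here)

int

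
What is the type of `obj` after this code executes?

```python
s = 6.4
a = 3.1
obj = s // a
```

float // float returns float (floor division preserves float type)

float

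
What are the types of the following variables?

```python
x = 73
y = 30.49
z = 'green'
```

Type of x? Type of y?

x is int; y is float

int, float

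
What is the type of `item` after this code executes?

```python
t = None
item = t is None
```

'is' comparison returns bool

bool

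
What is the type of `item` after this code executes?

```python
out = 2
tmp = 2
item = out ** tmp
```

int ** positive int returns int (2 ** 2 = 4)

int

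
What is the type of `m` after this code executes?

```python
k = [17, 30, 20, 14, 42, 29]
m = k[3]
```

Indexing a list of ints returns int (k[3] = 14)

int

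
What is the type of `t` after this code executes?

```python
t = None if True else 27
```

Ternary: condition is True, if branch (None) taken → NoneType

NoneType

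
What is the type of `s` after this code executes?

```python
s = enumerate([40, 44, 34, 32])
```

enumerate() returns an enumerate iterator object

enumerate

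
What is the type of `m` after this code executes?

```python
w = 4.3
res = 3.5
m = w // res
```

float // float returns float (floor division preserves float type)

float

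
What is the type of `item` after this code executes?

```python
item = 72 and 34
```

'and' returns the last value when all truthy (34, which is int)

int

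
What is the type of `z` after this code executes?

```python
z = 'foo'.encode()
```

str.encode() returns bytes

bytes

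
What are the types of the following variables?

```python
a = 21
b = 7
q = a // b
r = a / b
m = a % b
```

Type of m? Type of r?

int % int returns int; int / int returns float

int, float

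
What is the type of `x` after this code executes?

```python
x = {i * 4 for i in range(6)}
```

A set comprehension {expr for x in iterable} produces a set

set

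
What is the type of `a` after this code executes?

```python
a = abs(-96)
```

abs() of int returns int

int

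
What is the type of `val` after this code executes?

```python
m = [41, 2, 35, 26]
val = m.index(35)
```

list.index() returns int

int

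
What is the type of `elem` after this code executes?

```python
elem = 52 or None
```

'or' returns first truthy value (52, int)

int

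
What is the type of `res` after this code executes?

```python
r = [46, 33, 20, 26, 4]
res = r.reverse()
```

list.reverse() returns None

NoneType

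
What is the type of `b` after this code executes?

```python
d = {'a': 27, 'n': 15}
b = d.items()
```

dict.items() returns a dict_items view

dict_items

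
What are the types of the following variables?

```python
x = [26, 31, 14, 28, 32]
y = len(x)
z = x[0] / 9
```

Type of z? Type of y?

int / int returns float; len() returns int

float, int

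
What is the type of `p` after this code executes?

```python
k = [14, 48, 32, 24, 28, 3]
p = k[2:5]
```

Slicing a list always returns a list

list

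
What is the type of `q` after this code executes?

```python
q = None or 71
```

'or' with None returns the other value (71, int)

int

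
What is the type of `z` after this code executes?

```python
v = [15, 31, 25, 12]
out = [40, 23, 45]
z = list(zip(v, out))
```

list(zip(...)) returns a list of tuples

list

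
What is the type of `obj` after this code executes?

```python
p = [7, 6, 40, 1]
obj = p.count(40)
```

list.count() returns int

int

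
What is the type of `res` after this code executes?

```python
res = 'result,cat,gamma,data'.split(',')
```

str.split() returns list

list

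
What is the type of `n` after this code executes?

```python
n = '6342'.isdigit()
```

str.isdigit() returns bool

bool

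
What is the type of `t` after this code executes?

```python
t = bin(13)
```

bin() returns str representation

str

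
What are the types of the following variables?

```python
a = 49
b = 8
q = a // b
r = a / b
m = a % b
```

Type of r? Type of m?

int / int returns float; int % int returns int

float, int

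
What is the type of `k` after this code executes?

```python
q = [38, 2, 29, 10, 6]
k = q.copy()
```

list.copy() returns list

list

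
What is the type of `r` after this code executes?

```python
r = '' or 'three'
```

'or' returns first truthy value ('three', which is str)

str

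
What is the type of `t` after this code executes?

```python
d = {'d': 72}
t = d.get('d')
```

dict.get() returns the value (int) when key is found

int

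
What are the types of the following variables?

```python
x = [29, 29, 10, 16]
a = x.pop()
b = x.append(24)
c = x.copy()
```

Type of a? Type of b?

list.pop() returns the element (int); list.append() returns None

int, NoneType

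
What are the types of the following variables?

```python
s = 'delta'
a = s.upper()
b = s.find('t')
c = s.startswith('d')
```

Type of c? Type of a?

str.startswith() returns bool; str.upper() returns str

bool, str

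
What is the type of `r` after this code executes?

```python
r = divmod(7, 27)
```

divmod() returns a tuple (quotient, remainder)

tuple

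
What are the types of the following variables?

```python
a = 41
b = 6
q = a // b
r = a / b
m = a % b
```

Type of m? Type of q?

int % int returns int; int // int returns int

int, int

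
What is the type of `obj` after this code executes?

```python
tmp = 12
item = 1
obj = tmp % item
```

int % int returns int (12 % 1 = 0)

int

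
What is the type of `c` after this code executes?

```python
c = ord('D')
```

ord() returns int (Unicode code point)

int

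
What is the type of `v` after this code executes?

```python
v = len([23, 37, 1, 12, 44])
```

len() always returns int

int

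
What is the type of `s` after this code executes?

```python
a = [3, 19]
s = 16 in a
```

'in' operator returns bool

bool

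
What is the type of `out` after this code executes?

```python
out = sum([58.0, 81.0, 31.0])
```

sum() of floats returns float

float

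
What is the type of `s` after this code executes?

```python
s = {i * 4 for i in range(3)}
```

A set comprehension {expr for x in iterable} produces a set

set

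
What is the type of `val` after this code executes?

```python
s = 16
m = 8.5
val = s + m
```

int + float returns float (16 + 8.5 = 24.5)

float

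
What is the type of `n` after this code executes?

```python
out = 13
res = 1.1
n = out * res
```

int * float returns float (13 * 1.1 = 14.3)

float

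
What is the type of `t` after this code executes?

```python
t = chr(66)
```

chr() returns str (single character)

str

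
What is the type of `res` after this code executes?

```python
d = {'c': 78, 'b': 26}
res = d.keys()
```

.keys() returns a dict_keys view object

dict_keys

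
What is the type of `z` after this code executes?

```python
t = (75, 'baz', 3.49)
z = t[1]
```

Index 1 of tuple is 'baz' which is str

str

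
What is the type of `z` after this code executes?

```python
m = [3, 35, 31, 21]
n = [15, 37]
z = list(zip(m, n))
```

list(zip(...)) returns a list of tuples

list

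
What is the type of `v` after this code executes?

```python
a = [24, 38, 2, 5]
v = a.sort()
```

list.sort() returns None (sorts in place)

NoneType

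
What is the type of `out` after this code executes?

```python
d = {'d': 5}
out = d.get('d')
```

dict.get() returns the value (int) when key is found

int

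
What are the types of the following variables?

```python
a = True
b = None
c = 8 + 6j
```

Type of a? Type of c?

a is bool; c is complex

bool, complex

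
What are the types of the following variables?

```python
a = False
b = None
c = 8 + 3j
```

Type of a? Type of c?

a is bool; c is complex

bool, complex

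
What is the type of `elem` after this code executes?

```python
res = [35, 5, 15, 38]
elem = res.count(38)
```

list.count() returns int

int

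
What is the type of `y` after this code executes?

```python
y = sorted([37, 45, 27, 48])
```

sorted() always returns list

list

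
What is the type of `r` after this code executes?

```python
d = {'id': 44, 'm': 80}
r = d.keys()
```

.keys() returns a dict_keys view object

dict_keys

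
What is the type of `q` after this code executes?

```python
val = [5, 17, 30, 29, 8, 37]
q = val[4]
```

Indexing a list of ints returns int (val[4] = 8)

int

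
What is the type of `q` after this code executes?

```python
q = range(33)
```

range() returns a range object

range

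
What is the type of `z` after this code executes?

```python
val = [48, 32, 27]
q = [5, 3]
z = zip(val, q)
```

zip() returns a zip iterator object

zip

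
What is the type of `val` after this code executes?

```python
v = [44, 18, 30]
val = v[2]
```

Indexing a list of ints returns int (v[2] = 30)

int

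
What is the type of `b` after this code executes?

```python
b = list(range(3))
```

list(range(...)) returns list

list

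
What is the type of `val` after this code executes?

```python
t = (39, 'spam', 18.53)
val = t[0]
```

Index 0 of tuple is 39 which is int

int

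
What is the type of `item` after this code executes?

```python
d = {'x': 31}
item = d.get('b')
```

dict.get() returns None when key 'b' is not found and no default given

NoneType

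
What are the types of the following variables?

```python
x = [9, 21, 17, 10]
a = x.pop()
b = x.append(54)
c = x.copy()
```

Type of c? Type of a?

list.copy() returns list; list.pop() returns the element (int)

list, int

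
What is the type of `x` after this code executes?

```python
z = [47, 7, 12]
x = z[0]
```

Indexing a list of ints returns int (z[0] = 47)

int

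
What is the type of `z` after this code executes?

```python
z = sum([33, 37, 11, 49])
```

sum() of ints returns int

int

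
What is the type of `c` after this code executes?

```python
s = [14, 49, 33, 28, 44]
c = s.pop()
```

list.pop() returns the popped element (int here)

int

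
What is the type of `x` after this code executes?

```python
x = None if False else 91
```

Ternary: condition is False, else branch (91) taken → int

int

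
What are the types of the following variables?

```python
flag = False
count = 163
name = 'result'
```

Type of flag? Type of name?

flag is bool; name is str

bool, str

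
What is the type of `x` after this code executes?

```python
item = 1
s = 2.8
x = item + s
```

int + float returns float (1 + 2.8 = 3.8)

float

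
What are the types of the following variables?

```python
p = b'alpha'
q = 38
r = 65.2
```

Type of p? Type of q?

p is bytes; q is int

bytes, int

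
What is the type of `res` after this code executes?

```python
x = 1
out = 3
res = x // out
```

int // int returns int (1 // 3 = 0)

int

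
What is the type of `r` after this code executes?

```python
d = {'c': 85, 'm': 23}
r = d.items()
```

dict.items() returns a dict_items view

dict_items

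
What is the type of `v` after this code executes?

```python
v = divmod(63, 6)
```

divmod() returns a tuple (quotient, remainder)

tuple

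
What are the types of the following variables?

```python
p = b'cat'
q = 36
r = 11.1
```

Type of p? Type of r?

p is bytes; r is float

bytes, float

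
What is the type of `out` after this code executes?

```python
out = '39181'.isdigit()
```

str.isdigit() returns bool

bool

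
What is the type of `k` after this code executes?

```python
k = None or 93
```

'or' with None returns the other value (93, int)

int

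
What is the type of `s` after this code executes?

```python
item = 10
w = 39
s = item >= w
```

Comparison operators return bool

bool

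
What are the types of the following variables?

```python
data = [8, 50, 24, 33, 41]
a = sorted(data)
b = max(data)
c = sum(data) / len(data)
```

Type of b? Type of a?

max of ints returns int; sorted() returns list

int, list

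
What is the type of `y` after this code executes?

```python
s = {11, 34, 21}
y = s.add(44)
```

set.add() returns None (mutates in place)

NoneType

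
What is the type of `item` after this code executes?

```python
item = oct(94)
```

oct() returns str representation

str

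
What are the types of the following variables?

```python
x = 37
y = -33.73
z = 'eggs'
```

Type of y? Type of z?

y is float; z is str

float, str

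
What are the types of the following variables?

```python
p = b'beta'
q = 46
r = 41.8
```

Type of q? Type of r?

q is int; r is float

int, float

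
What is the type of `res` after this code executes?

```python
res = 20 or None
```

'or' returns first truthy value (20, int)

int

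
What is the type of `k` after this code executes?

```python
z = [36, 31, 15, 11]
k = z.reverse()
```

list.reverse() returns None

NoneType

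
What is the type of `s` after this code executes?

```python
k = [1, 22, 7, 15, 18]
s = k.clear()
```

list.clear() returns None

NoneType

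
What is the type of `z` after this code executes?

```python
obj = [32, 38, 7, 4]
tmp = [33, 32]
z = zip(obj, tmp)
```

zip() returns a zip iterator object

zip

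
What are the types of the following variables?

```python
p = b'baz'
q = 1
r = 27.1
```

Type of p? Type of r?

p is bytes; r is float

bytes, float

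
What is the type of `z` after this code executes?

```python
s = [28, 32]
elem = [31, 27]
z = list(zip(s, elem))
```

list(zip(...)) returns a list of tuples

list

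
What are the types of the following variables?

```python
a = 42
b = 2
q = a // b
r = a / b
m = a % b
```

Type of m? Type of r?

int % int returns int; int / int returns float

int, float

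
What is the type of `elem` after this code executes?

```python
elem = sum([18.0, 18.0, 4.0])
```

sum() of floats returns float

float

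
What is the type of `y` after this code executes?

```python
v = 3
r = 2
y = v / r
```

int / int always returns float in Python 3 (3 / 2 = 1.5)

float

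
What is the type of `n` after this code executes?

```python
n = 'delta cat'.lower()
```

str.lower() returns str

str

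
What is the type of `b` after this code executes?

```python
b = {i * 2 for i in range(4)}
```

A set comprehension {expr for x in iterable} produces a set

set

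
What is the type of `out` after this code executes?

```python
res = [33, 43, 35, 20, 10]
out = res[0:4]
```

Slicing a list always returns a list

list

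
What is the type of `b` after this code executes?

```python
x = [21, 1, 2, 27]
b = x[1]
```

Indexing a list of ints returns int (x[1] = 1)

int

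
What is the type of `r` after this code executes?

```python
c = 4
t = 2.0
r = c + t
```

int + float returns float (4 + 2.0 = 6.0)

float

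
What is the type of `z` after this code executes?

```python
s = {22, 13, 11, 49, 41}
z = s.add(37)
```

set.add() returns None (mutates in place)

NoneType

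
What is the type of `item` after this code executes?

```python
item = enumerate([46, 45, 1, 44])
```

enumerate() returns an enumerate iterator object

enumerate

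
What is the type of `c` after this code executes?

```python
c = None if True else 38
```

Ternary: condition is True, if branch (None) taken → NoneType

NoneType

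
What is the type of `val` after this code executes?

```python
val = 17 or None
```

'or' returns first truthy value (17, int)

int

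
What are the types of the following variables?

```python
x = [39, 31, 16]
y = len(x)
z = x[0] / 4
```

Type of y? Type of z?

len() returns int; int / int returns float

int, float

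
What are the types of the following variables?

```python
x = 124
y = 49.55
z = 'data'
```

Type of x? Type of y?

x is int; y is float

int, float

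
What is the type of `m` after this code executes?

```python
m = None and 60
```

'and' returns first falsy value (None)

NoneType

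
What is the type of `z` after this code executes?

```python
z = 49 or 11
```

'or' returns the first truthy value (49, which is int)

int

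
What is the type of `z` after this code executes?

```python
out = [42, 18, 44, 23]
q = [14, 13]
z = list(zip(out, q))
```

list(zip(...)) returns a list of tuples

list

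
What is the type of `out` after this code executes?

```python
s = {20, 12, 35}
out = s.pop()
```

Popping from a set of ints returns int

int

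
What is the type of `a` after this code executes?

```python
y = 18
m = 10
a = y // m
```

int // int returns int (18 // 10 = 1)

int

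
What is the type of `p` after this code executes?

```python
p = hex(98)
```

hex() returns str representation

str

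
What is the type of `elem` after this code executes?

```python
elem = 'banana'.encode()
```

str.encode() returns bytes

bytes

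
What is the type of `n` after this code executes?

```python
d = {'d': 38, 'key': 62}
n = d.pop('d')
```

dict.pop() returns the value (int)

int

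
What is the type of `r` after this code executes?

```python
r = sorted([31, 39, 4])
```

sorted() always returns list

list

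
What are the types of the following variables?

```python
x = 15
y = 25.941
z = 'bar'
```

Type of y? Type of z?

y is float; z is str

float, str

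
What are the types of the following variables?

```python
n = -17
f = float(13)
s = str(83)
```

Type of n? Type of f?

n is int; f is float

int, float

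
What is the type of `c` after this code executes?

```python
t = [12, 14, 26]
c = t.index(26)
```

list.index() returns int

int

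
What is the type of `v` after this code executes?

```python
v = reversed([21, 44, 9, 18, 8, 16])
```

reversed() on a list returns a list_reverseiterator

list_reverseiterator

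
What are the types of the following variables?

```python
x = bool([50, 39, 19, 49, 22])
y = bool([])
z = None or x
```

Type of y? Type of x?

bool() returns bool; bool() returns bool

bool, bool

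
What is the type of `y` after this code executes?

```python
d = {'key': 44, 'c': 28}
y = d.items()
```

dict.items() returns a dict_items view

dict_items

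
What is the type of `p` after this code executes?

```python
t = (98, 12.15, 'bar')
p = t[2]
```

Index 2 of tuple is 'bar' which is str

str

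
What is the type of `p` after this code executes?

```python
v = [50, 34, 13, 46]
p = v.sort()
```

list.sort() returns None (sorts in place)

NoneType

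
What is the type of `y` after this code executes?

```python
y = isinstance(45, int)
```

isinstance() returns bool

bool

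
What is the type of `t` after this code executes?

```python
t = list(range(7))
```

list(range(...)) returns list

list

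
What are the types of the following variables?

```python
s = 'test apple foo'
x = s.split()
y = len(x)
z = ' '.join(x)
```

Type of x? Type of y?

str.split() returns list; len() returns int

list, int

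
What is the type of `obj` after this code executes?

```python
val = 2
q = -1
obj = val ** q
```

int ** negative int returns float

float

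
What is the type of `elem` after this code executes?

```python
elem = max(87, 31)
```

max() of ints returns int

int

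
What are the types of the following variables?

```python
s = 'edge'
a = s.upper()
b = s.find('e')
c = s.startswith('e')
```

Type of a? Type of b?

str.upper() returns str; str.find() returns int

str, int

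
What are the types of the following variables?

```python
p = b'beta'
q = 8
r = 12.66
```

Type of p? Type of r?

p is bytes; r is float

bytes, float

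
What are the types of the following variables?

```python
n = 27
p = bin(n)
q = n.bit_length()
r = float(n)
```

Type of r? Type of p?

float() returns float; bin() returns str

float, str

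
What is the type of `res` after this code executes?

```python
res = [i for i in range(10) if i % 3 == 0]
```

A list comprehension [...] produces a list

list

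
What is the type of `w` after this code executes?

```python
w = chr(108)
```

chr() returns str (single character)

str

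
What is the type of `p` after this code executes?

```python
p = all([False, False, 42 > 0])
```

all() returns bool

bool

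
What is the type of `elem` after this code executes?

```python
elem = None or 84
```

'or' with None returns the other value (84, int)

int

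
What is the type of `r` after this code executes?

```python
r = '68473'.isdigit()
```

str.isdigit() returns bool

bool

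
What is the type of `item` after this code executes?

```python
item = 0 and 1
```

'and' returns the first falsy value (0, which is int)

int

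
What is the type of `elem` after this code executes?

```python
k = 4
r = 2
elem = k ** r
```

int ** positive int returns int (4 ** 2 = 16)

int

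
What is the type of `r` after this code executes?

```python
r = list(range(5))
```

list(range(...)) returns list

list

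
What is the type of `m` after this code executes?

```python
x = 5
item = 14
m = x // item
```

int // int returns int (5 // 14 = 0)

int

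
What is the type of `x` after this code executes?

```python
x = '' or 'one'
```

'or' returns first truthy value ('one', which is str)

str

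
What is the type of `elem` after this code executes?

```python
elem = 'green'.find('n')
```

str.find() returns int (index, or -1)

int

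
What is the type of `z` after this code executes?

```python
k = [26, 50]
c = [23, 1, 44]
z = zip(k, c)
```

zip() returns a zip iterator object

zip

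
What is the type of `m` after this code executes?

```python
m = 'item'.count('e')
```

str.count() returns int

int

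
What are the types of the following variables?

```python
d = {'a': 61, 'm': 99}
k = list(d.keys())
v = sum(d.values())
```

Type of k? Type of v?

list(...) returns list; sum of int values returns int

list, int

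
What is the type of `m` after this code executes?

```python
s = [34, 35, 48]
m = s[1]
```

Indexing a list of ints returns int (s[1] = 35)

int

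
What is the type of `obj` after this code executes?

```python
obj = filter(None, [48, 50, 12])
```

filter() returns a filter iterator object

filter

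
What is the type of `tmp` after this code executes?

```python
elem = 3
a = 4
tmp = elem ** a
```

int ** positive int returns int (3 ** 4 = 81)

int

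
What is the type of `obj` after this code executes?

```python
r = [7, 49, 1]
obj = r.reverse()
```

list.reverse() returns None

NoneType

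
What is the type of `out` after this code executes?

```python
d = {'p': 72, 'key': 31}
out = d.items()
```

dict.items() returns a dict_items view

dict_items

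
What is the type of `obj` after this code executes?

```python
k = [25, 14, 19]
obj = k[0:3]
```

Slicing a list always returns a list

list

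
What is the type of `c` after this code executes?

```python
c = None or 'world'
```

'or' with None returns the other value ('world', str)

str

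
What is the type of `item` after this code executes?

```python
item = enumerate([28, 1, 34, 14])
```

enumerate() returns an enumerate iterator object

enumerate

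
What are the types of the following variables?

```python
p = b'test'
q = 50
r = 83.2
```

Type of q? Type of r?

q is int; r is float

int, float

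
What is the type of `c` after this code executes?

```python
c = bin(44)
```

bin() returns str representation

str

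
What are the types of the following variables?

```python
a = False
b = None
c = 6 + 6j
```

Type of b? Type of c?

b is NoneType; c is complex

NoneType, complex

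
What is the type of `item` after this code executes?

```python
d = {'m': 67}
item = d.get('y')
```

dict.get() returns None when key 'y' is not found and no default given

NoneType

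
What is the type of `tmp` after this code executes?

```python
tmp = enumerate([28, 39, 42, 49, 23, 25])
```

enumerate() returns an enumerate iterator object

enumerate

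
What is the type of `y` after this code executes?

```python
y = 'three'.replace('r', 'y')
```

str.replace() returns str

str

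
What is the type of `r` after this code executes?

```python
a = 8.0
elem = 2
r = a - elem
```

float - int returns float (8.0 - 2 = 6.0)

float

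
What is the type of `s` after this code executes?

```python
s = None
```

None has type NoneType

NoneType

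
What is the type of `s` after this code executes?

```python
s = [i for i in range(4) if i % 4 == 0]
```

A list comprehension [...] produces a list

list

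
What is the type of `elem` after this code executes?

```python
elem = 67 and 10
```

'and' returns the last value when all truthy (10, which is int)

int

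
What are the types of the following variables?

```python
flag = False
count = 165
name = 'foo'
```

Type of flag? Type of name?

flag is bool; name is str

bool, str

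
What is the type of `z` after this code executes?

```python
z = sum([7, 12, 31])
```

sum() of ints returns int

int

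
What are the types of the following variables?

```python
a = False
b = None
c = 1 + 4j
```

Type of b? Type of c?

b is NoneType; c is complex

NoneType, complex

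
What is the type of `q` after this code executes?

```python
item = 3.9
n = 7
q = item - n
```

float - int returns float (3.9 - 7 = -3.1)

float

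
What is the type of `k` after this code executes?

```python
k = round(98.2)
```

round() with no ndigits arg returns int

int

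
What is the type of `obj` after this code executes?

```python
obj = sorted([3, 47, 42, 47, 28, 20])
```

sorted() always returns list

list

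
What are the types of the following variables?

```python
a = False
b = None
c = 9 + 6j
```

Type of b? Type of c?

b is NoneType; c is complex

NoneType, complex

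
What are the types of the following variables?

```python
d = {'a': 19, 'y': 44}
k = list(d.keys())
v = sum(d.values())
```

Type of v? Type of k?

sum of int values returns int; list(...) returns list

int, list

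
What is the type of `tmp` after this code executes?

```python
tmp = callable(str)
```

callable() returns bool

bool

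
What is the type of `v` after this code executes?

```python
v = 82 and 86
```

'and' returns the last value when all truthy (86, which is int)

int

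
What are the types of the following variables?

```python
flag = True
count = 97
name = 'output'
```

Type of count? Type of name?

count is int; name is str

int, str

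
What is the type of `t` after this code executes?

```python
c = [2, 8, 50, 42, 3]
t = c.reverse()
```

list.reverse() returns None

NoneType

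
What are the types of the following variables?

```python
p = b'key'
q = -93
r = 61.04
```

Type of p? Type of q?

p is bytes; q is int

bytes, int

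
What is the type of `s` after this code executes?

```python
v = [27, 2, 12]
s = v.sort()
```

list.sort() returns None (sorts in place)

NoneType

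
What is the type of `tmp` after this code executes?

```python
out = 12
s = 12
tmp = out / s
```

int / int always returns float in Python 3 (12 / 12 = 1)

float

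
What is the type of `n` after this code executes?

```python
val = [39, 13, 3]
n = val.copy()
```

list.copy() returns list

list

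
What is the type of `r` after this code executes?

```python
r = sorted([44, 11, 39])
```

sorted() always returns list

list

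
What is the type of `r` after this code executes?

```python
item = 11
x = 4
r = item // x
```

int // int returns int (11 // 4 = 2)

int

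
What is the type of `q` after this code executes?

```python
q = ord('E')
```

ord() returns int (Unicode code point)

int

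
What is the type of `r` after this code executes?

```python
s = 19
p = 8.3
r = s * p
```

int * float returns float (19 * 8.3 = 157.7)

float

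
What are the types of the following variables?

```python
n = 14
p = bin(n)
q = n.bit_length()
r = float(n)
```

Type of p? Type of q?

bin() returns str; int.bit_length() returns int

str, int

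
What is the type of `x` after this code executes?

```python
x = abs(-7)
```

abs() of int returns int

int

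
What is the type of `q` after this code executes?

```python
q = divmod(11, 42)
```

divmod() returns a tuple (quotient, remainder)

tuple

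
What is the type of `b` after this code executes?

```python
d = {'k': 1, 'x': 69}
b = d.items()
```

dict.items() returns a dict_items view

dict_items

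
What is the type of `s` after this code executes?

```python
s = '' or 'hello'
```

'or' returns first truthy value ('hello', which is str)

str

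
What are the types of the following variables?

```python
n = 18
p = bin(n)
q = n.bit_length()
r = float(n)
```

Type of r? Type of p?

float() returns float; bin() returns str

float, str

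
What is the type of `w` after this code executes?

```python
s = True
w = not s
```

'not' always returns bool

bool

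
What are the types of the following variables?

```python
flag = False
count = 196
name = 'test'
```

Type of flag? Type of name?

flag is bool; name is str

bool, str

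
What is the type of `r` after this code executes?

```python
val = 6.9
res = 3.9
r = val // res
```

float // float returns float (floor division preserves float type)

float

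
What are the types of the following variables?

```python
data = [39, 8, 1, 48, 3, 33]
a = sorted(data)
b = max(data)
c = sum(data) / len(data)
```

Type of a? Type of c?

sorted() returns list; int / int returns float

list, float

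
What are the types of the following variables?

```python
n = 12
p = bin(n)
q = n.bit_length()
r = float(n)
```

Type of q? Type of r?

int.bit_length() returns int; float() returns float

int, float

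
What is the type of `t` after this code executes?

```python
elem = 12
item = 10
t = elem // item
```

int // int returns int (12 // 10 = 1)

int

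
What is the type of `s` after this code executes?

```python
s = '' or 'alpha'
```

'or' returns first truthy value ('alpha', which is str)

str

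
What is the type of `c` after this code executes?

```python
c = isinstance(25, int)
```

isinstance() returns bool

bool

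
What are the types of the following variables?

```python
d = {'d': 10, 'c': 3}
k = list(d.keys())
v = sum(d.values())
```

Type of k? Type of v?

list(...) returns list; sum of int values returns int

list, int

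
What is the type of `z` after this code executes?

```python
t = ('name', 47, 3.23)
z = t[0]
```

Index 0 of tuple is 'name' which is str

str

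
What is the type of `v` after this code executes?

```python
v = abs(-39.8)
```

abs() of float returns float

float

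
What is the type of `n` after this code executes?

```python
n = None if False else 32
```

Ternary: condition is False, else branch (32) taken → int

int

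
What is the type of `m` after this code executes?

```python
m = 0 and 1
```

'and' returns the first falsy value (0, which is int)

int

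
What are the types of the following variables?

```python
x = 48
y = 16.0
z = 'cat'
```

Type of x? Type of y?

x is int; y is float

int, float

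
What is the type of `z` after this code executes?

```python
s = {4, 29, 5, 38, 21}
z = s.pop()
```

Popping from a set of ints returns int

int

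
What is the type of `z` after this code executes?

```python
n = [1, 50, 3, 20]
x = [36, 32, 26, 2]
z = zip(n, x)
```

zip() returns a zip iterator object

zip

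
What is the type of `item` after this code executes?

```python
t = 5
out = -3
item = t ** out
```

int ** negative int returns float

float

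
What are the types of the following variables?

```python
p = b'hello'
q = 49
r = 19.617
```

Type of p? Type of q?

p is bytes; q is int

bytes, int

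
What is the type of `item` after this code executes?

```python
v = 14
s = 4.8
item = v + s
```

int + float returns float (14 + 4.8 = 18.8)

float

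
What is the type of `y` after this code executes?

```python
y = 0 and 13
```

'and' returns the first falsy value (0, which is int)

int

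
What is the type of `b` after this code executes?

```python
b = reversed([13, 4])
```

reversed() on a list returns a list_reverseiterator

list_reverseiterator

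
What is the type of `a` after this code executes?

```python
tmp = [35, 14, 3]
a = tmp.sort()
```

list.sort() returns None (sorts in place)

NoneType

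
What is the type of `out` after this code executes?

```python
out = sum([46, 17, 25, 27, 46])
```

sum() of ints returns int

int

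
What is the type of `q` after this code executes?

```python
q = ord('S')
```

ord() returns int (Unicode code point)

int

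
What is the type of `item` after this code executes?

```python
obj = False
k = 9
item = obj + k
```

bool + int returns int (False is 0, so 0 + 9 = 9)

int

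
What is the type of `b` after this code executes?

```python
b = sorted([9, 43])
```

sorted() always returns list

list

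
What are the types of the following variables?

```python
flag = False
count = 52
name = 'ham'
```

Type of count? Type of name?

count is int; name is str

int, str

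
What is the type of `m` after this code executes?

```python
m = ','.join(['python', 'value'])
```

str.join() returns str

str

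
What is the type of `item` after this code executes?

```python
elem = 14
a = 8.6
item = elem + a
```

int + float returns float (14 + 8.6 = 22.6)

float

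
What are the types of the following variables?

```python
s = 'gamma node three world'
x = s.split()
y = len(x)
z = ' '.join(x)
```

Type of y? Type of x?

len() returns int; str.split() returns list

int, list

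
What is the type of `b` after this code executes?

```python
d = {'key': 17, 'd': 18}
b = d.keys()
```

.keys() returns a dict_keys view object

dict_keys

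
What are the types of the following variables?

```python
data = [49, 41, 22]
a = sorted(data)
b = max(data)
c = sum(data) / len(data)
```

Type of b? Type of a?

max of ints returns int; sorted() returns list

int, list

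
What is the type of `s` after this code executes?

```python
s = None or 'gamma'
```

'or' with None returns the other value ('gamma', str)

str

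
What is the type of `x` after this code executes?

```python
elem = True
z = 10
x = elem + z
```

bool + int returns int (True is 1, so 1 + 10 = 11)

int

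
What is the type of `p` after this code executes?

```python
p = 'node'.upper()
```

str.upper() returns str

str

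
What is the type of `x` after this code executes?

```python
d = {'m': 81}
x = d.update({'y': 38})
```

dict.update() returns None

NoneType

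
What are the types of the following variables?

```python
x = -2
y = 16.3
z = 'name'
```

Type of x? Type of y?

x is int; y is float

int, float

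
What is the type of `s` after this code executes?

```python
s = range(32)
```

range() returns a range object

range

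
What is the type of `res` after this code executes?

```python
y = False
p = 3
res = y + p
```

bool + int returns int (False is 0, so 0 + 3 = 3)

int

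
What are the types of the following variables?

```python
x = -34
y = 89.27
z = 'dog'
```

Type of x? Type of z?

x is int; z is str

int, str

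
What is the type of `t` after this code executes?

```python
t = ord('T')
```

ord() returns int (Unicode code point)

int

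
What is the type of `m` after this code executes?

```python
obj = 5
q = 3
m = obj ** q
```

int ** positive int returns int (5 ** 3 = 125)

int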